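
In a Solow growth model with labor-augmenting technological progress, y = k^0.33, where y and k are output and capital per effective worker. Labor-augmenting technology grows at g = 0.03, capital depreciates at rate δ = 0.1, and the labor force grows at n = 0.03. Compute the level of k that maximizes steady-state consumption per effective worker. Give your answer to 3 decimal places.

k_gold ≈ 2.946

Break-even investment rate: n + g + δ = 0.03 + 0.03 + 0.1 = 0.16.
At the golden rule the marginal product of capital equals n+g+δ: 0.33·k^(0.33−1) = 0.16. Solving, k_gold = (0.33/0.16)^(1/0.67) ≈ 2.9461.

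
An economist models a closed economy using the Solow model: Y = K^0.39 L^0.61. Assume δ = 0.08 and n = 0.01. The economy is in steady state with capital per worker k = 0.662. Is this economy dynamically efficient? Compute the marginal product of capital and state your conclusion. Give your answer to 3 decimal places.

dynamically efficient; MPK ≈ 0.502

Capital per worker breaks even when investment replaces (n + δ)·k; here n + δ = 0.09.
MPK = 0.39·k^(0.39−1) = 0.39·0.662^(-0.61) ≈ 0.5016.
MPK > 0.09, so the economy is dynamically efficient (under-saving).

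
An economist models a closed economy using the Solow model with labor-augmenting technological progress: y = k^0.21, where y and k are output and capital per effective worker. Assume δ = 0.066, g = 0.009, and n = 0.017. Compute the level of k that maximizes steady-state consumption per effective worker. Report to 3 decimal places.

k_gold ≈ 2.843

n + g + δ = 0.017 + 0.009 + 0.066 = 0.092.
Maximizing c = f(k) − (n+g+δ)·k gives f'(k) = n+g+δ, i.e. 0.21·k^(0.21−1) = 0.092, so k_gold = (0.21/0.092)^(1/0.79) ≈ 2.8426.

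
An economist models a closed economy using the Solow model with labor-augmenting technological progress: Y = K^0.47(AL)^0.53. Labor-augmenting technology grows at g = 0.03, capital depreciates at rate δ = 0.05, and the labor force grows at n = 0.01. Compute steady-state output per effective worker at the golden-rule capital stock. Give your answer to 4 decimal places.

Break-even investment rate: n + g + δ = 0.01 + 0.03 + 0.05 = 0.09.
Maximizing c = f(k) − (n+g+δ)·k gives f'(k) = n+g+δ, i.e. 0.47·k^(0.47−1) = 0.09, so k_gold = (0.47/0.09)^(1/0.53) ≈ 22.6175.
Output: y_gold = k_gold^0.47 = 22.6175^0.47 ≈ 4.3310.

y_gold ≈ 4.3310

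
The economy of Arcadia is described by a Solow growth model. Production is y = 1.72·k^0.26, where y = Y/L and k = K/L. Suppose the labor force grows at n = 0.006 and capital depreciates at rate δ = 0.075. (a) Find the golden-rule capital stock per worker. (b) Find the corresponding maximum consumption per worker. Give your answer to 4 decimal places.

The effective depreciation rate is n + δ = 0.006 + 0.075 = 0.081.
Setting f'(k) = n+δ gives 0.26·1.72·k^(0.26−1) = 0.081, hence k_gold = (0.26·1.72/0.081)^(1/0.74) ≈ 10.0630.
y_gold = 1.72·10.0630^0.26 ≈ 3.1350; c_gold = y_gold − 0.081·k_gold ≈ 2.3199.

(a) k_gold ≈ 10.0630; (b) c_gold ≈ 2.3199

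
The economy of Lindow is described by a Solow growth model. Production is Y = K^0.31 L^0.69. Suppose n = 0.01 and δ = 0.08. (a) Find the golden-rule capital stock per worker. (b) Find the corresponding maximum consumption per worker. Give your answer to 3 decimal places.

(a) k_gold ≈ 6.004; (b) c_gold ≈ 1.203

Break-even investment rate: n + δ = 0.01 + 0.08 = 0.09.
Setting f'(k) = n+δ gives 0.31·k^(0.31−1) = 0.09, hence k_gold = (0.31/0.09)^(1/0.69) ≈ 6.0039.
y_gold = 6.0039^0.31 ≈ 1.7431; c_gold = y_gold − 0.09·k_gold ≈ 1.2027.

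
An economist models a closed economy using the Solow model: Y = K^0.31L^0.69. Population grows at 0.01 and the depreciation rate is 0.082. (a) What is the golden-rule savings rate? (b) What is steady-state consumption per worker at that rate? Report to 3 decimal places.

Break-even investment rate: n + δ = 0.01 + 0.082 = 0.092.
For Cobb-Douglas, s_gold equals capital's share: s_gold = 0.31.
At the golden rule the marginal product of capital equals n+δ: 0.31·k^(0.31−1) = 0.092. Solving, k_gold = (0.31/0.092)^(1/0.69) ≈ 5.8157.
y_gold = 5.8157^0.31 ≈ 1.7259; c_gold = (1−0.31)·y_gold ≈ 1.1909.

(a) s_gold = 0.310; (b) c_gold ≈ 1.191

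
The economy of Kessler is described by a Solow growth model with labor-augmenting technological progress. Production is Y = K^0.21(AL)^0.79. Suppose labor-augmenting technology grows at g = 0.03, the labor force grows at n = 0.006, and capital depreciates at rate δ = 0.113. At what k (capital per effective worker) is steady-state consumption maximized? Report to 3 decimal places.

Break-even investment rate: n + g + δ = 0.006 + 0.03 + 0.113 = 0.149.
Golden rule sets MPK = n+g+δ: 0.21·k^(0.21−1) = 0.149, so k_gold = (0.21/0.149)^(1/0.79) ≈ 1.5440.

k_gold ≈ 1.544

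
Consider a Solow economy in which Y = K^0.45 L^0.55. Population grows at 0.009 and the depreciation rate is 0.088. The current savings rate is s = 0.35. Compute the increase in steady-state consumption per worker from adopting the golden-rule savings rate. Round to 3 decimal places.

Capital per worker breaks even when investment replaces (n + δ)·k; here n + δ = 0.097.
Current steady state (s = 0.35): k* = (0.35/0.097)^(1/0.55) ≈ 10.3102, y* = 10.3102^0.45 ≈ 2.8574, c* = (1−0.35)·2.8574 ≈ 1.8573.
At the golden rule the marginal product of capital equals n+δ: 0.45·k^(0.45−1) = 0.097. Solving, k_gold = (0.45/0.097)^(1/0.55) ≈ 16.2821.
y_gold = 16.2821^0.45 ≈ 3.5097, c_gold = y_gold − 0.097·k_gold ≈ 1.9303.
Gain: Δc = 1.9303 − 1.8573 ≈ 0.0730.

Δc ≈ 0.073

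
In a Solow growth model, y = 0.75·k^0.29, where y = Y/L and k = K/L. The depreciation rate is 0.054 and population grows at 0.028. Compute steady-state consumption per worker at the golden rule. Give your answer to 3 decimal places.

The effective depreciation rate is n + δ = 0.028 + 0.054 = 0.082.
At the golden rule the marginal product of capital equals n+δ: 0.29·0.75·k^(0.29−1) = 0.082. Solving, k_gold = (0.29·0.75/0.082)^(1/0.71) ≈ 3.9508.
y_gold = 0.75·3.9508^0.29 ≈ 1.1171.
c_gold = y_gold − (n+δ)·k_gold = 1.1171 − 0.082·3.9508 ≈ 0.7932.

c_gold ≈ 0.793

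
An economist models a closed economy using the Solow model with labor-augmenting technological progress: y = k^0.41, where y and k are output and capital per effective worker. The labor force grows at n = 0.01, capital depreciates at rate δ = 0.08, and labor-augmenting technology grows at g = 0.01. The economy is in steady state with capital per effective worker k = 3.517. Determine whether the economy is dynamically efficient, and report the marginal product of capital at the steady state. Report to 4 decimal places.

dynamically efficient; MPK ≈ 0.1952

The effective depreciation rate is n + g + δ = 0.01 + 0.01 + 0.08 = 0.1.
MPK = 0.41·k^(0.41−1) = 0.41·3.517^(-0.59) ≈ 0.1952.
MPK > 0.1, so the economy is dynamically efficient (under-saving).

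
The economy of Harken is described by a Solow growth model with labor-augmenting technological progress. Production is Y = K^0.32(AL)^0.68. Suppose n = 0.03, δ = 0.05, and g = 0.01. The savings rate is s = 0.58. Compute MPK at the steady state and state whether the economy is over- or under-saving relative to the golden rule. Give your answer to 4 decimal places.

over-saving; MPK ≈ 0.0497

Break-even investment rate: n + g + δ = 0.03 + 0.01 + 0.05 = 0.09.
Steady-state k*: s·k^0.32 = 0.09·k gives k* = (0.58/0.09)^(1/0.68) ≈ 15.4874.
MPK = 0.32·15.4874^(-0.68) ≈ 0.0497.
MPK < n+g+δ = 0.09, so the economy is dynamically inefficient (over-saving).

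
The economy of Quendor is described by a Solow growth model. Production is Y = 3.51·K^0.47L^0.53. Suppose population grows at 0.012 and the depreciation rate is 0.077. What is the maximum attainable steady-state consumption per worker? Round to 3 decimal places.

Capital per worker breaks even when investment replaces (n + δ)·k; here n + δ = 0.089.
Setting f'(k) = n+δ gives 0.47·3.51·k^(0.47−1) = 0.089, hence k_gold = (0.47·3.51/0.089)^(1/0.53) ≈ 246.8773.
y_gold = 3.51·246.8773^0.47 ≈ 46.7491.
c_gold = y_gold − (n+δ)·k_gold = 46.7491 − 0.089·246.8773 ≈ 24.7770.

c_gold ≈ 24.777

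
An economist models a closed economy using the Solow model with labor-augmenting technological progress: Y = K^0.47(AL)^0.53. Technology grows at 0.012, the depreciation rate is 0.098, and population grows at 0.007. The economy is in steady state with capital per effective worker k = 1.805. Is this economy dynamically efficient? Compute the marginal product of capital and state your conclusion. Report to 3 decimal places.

dynamically efficient; MPK ≈ 0.344

The effective depreciation rate is n + g + δ = 0.007 + 0.012 + 0.098 = 0.117.
MPK = 0.47·k^(0.47−1) = 0.47·1.805^(-0.53) ≈ 0.3437.
MPK > 0.117, so the economy is dynamically efficient (under-saving).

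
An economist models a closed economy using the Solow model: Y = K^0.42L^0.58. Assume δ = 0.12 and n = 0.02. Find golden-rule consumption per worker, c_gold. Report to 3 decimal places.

Break-even investment rate: n + δ = 0.02 + 0.12 = 0.14.
Golden rule sets MPK = n+δ: 0.42·k^(0.42−1) = 0.14, so k_gold = (0.42/0.14)^(1/0.58) ≈ 6.6470.
y_gold = 6.6470^0.42 ≈ 2.2157.
c_gold = y_gold − (n+δ)·k_gold = 2.2157 − 0.14·6.6470 ≈ 1.2851.

c_gold ≈ 1.285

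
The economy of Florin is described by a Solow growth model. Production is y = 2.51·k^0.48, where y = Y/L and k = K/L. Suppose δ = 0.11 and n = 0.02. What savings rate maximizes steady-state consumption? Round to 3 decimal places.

s_gold = 0.480

The effective depreciation rate is n + δ = 0.02 + 0.11 = 0.13.
At the golden rule MPK = n+δ, and in any Cobb-Douglas steady state s = (n+δ)·k/y = MPK·k/y = capital's share 0.48.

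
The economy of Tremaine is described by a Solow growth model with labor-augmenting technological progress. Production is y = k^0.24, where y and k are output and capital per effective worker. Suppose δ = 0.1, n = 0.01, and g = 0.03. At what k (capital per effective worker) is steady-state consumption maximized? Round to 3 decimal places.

k_gold ≈ 2.032

Capital per effective worker breaks even when investment replaces (n + g + δ)·k; here n + g + δ = 0.14.
At the golden rule the marginal product of capital equals n+g+δ: 0.24·k^(0.24−1) = 0.14. Solving, k_gold = (0.24/0.14)^(1/0.76) ≈ 2.0324.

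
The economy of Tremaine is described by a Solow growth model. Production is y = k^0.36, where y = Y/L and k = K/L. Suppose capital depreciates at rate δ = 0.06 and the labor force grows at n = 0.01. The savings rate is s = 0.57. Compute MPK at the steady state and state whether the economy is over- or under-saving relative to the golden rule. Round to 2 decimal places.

over-saving; MPK ≈ 0.04

Capital per worker breaks even when investment replaces (n + δ)·k; here n + δ = 0.07.
Steady-state k*: s·k^0.36 = 0.07·k gives k* = (0.57/0.07)^(1/0.64) ≈ 26.4904.
MPK = 0.36·26.4904^(-0.64) ≈ 0.0442.
MPK < n+δ = 0.07, so the economy is dynamically inefficient (over-saving).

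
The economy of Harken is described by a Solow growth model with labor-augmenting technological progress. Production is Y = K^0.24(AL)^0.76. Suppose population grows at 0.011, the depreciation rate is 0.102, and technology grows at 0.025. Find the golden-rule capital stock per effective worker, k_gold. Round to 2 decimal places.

k_gold ≈ 2.07

Break-even investment rate: n + g + δ = 0.011 + 0.025 + 0.102 = 0.138.
Golden rule sets MPK = n+g+δ: 0.24·k^(0.24−1) = 0.138, so k_gold = (0.24/0.138)^(1/0.76) ≈ 2.0712.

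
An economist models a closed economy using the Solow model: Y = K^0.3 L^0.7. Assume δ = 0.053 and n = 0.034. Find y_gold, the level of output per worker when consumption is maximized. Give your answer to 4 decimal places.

n + δ = 0.034 + 0.053 = 0.087.
Golden rule sets MPK = n+δ: 0.3·k^(0.3−1) = 0.087, so k_gold = (0.3/0.087)^(1/0.7) ≈ 5.8614.
Output: y_gold = k_gold^0.3 = 5.8614^0.3 ≈ 1.6998.

y_gold ≈ 1.6998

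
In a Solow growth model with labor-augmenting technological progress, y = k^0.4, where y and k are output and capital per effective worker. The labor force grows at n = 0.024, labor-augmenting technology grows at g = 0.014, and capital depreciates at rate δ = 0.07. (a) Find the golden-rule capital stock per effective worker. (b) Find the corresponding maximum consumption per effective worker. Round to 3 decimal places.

n + g + δ = 0.024 + 0.014 + 0.07 = 0.108.
Golden rule sets MPK = n+g+δ: 0.4·k^(0.4−1) = 0.108, so k_gold = (0.4/0.108)^(1/0.6) ≈ 8.8660.
y_gold = 8.8660^0.4 ≈ 2.3938; c_gold = y_gold − 0.108·k_gold ≈ 1.4363.

(a) k_gold ≈ 8.866; (b) c_gold ≈ 1.436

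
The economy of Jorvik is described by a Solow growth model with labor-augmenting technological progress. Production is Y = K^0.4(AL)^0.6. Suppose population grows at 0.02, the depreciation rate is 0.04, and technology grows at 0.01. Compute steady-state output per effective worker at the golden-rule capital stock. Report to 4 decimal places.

Capital per effective worker breaks even when investment replaces (n + g + δ)·k; here n + g + δ = 0.07.
At the golden rule the marginal product of capital equals n+g+δ: 0.4·k^(0.4−1) = 0.07. Solving, k_gold = (0.4/0.07)^(1/0.6) ≈ 18.2643.
Output: y_gold = k_gold^0.4 = 18.2643^0.4 ≈ 3.1963.

y_gold ≈ 3.1963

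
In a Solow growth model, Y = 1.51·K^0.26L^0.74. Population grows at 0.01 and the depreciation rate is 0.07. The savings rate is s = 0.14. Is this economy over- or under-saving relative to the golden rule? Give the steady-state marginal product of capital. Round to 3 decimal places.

The effective depreciation rate is n + δ = 0.01 + 0.07 = 0.08.
Steady-state k*: s·A·k^0.26 = 0.08·k gives k* = (0.14·1.51/0.08)^(1/0.74) ≈ 3.7178.
MPK = 0.26·1.51·3.7178^(-0.74) ≈ 0.1486.
MPK > n+δ = 0.08, so the economy is dynamically efficient (under-saving).

under-saving; MPK ≈ 0.149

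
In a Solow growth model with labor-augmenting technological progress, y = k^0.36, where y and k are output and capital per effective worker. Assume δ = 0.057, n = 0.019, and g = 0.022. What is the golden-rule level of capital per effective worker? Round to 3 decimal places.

k_gold ≈ 7.637

Break-even investment rate: n + g + δ = 0.019 + 0.022 + 0.057 = 0.098.
Maximizing c = f(k) − (n+g+δ)·k gives f'(k) = n+g+δ, i.e. 0.36·k^(0.36−1) = 0.098, so k_gold = (0.36/0.098)^(1/0.64) ≈ 7.6372.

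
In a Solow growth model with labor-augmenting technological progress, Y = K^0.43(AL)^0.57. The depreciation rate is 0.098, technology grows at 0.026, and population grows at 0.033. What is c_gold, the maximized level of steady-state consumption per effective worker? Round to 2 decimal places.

The effective depreciation rate is n + g + δ = 0.033 + 0.026 + 0.098 = 0.157.
At the golden rule the marginal product of capital equals n+g+δ: 0.43·k^(0.43−1) = 0.157. Solving, k_gold = (0.43/0.157)^(1/0.57) ≈ 5.8569.
y_gold = 5.8569^0.43 ≈ 2.1384.
c_gold = y_gold − (n+g+δ)·k_gold = 2.1384 − 0.157·5.8569 ≈ 1.2189.

c_gold ≈ 1.22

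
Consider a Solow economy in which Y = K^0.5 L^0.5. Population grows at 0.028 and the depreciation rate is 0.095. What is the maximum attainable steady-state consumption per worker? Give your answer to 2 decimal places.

Capital per worker breaks even when investment replaces (n + δ)·k; here n + δ = 0.123.
At the golden rule the marginal product of capital equals n+δ: 0.5·k^(0.5−1) = 0.123. Solving, k_gold = (0.5/0.123)^(1/0.5) ≈ 16.5246.
y_gold = 16.5246^0.5 ≈ 4.0650.
c_gold = y_gold − (n+δ)·k_gold = 4.0650 − 0.123·16.5246 ≈ 2.0325.

c_gold ≈ 2.03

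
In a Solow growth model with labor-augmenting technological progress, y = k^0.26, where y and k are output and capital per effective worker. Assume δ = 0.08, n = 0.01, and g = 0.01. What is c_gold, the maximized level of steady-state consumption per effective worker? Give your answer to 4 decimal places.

c_gold ≈ 1.0352

The effective depreciation rate is n + g + δ = 0.01 + 0.01 + 0.08 = 0.1.
Setting f'(k) = n+g+δ gives 0.26·k^(0.26−1) = 0.1, hence k_gold = (0.26/0.1)^(1/0.74) ≈ 3.6373.
y_gold = 3.6373^0.26 ≈ 1.3989.
c_gold = y_gold − (n+g+δ)·k_gold = 1.3989 − 0.1·3.6373 ≈ 1.0352.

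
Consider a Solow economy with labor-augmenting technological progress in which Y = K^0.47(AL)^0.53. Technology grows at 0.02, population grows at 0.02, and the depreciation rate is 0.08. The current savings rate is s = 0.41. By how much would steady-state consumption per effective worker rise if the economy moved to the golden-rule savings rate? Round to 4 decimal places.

Δc ≈ 0.0245

Capital per effective worker breaks even when investment replaces (n + g + δ)·k; here n + g + δ = 0.12.
Current steady state (s = 0.41): k* = (0.41/0.12)^(1/0.53) ≈ 10.1577, y* = 10.1577^0.47 ≈ 2.9730, c* = (1−0.41)·2.9730 ≈ 1.7541.
At the golden rule the marginal product of capital equals n+g+δ: 0.47·k^(0.47−1) = 0.12. Solving, k_gold = (0.47/0.12)^(1/0.53) ≈ 13.1435.
y_gold = 13.1435^0.47 ≈ 3.3558, c_gold = y_gold − 0.12·k_gold ≈ 1.7786.
Gain: Δc = 1.7786 − 1.7541 ≈ 0.0245.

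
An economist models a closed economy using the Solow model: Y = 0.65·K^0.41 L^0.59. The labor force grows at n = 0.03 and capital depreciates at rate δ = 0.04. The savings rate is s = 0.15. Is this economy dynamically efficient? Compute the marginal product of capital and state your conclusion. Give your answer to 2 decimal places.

dynamically efficient; MPK ≈ 0.19

Capital per worker breaks even when investment replaces (n + δ)·k; here n + δ = 0.07.
Steady-state k*: s·A·k^0.41 = 0.07·k gives k* = (0.15·0.65/0.07)^(1/0.59) ≈ 1.7535.
MPK = 0.41·0.65·1.7535^(-0.59) ≈ 0.1913.
MPK > n+δ = 0.07, so the economy is dynamically efficient (under-saving).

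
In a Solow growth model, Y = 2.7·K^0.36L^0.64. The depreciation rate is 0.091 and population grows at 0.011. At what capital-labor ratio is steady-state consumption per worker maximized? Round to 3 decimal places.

k_gold ≈ 33.868

Capital per worker breaks even when investment replaces (n + δ)·k; here n + δ = 0.102.
Setting f'(k) = n+δ gives 0.36·2.7·k^(0.36−1) = 0.102, hence k_gold = (0.36·2.7/0.102)^(1/0.64) ≈ 33.8681.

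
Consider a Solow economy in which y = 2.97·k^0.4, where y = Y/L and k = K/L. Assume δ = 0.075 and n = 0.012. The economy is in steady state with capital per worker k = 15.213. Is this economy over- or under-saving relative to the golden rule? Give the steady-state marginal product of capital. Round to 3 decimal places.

The effective depreciation rate is n + δ = 0.012 + 0.075 = 0.087.
MPK = 0.4·2.97·k^(0.4−1) = 0.4·2.97·15.213^(-0.6) ≈ 0.2320.
MPK > 0.087, so the economy is dynamically efficient (under-saving).

under-saving; MPK ≈ 0.232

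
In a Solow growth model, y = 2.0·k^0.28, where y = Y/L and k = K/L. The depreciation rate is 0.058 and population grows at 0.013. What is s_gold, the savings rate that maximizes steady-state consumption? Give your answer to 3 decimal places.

Capital per worker breaks even when investment replaces (n + δ)·k; here n + δ = 0.071.
At the golden rule MPK = n+δ, and in any Cobb-Douglas steady state s = (n+δ)·k/y = MPK·k/y = capital's share 0.28.

s_gold = 0.280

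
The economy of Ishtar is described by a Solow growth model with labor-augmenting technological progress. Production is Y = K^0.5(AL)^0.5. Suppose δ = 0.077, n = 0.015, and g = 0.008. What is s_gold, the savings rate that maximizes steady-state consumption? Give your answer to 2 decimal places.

s_gold = 0.50

n + g + δ = 0.015 + 0.008 + 0.077 = 0.1.
At the golden rule MPK = n+g+δ, and in any Cobb-Douglas steady state s = (n+g+δ)·k/y = MPK·k/y = capital's share 0.5.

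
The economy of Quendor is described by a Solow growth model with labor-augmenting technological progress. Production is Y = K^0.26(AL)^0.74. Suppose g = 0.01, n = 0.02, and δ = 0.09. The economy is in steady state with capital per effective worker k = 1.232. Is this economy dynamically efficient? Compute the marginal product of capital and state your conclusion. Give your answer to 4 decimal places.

The effective depreciation rate is n + g + δ = 0.02 + 0.01 + 0.09 = 0.12.
MPK = 0.26·k^(0.26−1) = 0.26·1.232^(-0.74) ≈ 0.2228.
MPK > 0.12, so the economy is dynamically efficient (under-saving).

dynamically efficient; MPK ≈ 0.2228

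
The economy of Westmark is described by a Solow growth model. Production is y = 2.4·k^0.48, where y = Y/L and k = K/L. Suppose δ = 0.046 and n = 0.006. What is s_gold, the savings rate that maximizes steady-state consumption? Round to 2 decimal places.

The effective depreciation rate is n + δ = 0.006 + 0.046 = 0.052.
At the golden rule MPK = n+δ, and in any Cobb-Douglas steady state s = (n+δ)·k/y = MPK·k/y = capital's share 0.48.

s_gold = 0.48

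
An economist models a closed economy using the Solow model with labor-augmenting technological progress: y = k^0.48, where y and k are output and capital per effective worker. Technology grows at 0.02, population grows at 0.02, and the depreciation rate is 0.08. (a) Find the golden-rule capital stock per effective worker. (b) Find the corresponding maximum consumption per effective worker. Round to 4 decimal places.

(a) k_gold ≈ 14.3816; (b) c_gold ≈ 1.8696

The effective depreciation rate is n + g + δ = 0.02 + 0.02 + 0.08 = 0.12.
Maximizing c = f(k) − (n+g+δ)·k gives f'(k) = n+g+δ, i.e. 0.48·k^(0.48−1) = 0.12, so k_gold = (0.48/0.12)^(1/0.52) ≈ 14.3816.
y_gold = 14.3816^0.48 ≈ 3.5954; c_gold = y_gold − 0.12·k_gold ≈ 1.8696.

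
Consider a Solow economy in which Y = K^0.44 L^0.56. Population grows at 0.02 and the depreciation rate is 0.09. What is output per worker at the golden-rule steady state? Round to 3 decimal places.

y_gold ≈ 2.972

The effective depreciation rate is n + δ = 0.02 + 0.09 = 0.11.
Golden rule sets MPK = n+δ: 0.44·k^(0.44−1) = 0.11, so k_gold = (0.44/0.11)^(1/0.56) ≈ 11.8880.
Output: y_gold = k_gold^0.44 = 11.8880^0.44 ≈ 2.9720.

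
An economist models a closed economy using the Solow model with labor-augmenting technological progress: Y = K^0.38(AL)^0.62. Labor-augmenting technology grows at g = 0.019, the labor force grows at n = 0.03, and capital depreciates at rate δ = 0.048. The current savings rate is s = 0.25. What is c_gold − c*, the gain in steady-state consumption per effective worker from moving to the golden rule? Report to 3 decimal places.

n + g + δ = 0.03 + 0.019 + 0.048 = 0.097.
Current steady state (s = 0.25): k* = (0.25/0.097)^(1/0.62) ≈ 4.6044, y* = 4.6044^0.38 ≈ 1.7865, c* = (1−0.25)·1.7865 ≈ 1.3399.
Maximizing c = f(k) − (n+g+δ)·k gives f'(k) = n+g+δ, i.e. 0.38·k^(0.38−1) = 0.097, so k_gold = (0.38/0.097)^(1/0.62) ≈ 9.0463.
y_gold = 9.0463^0.38 ≈ 2.3092, c_gold = y_gold − 0.097·k_gold ≈ 1.4317.
Gain: Δc = 1.4317 − 1.3399 ≈ 0.0918.

Δc ≈ 0.092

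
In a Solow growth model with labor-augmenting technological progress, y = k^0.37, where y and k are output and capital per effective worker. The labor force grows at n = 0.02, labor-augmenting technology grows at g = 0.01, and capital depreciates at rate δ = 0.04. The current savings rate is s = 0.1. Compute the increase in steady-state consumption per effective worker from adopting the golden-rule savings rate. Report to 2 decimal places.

Break-even investment rate: n + g + δ = 0.02 + 0.01 + 0.04 = 0.07.
Current steady state (s = 0.1): k* = (0.1/0.07)^(1/0.63) ≈ 1.7615, y* = 1.7615^0.37 ≈ 1.2330, c* = (1−0.1)·1.2330 ≈ 1.1097.
Setting f'(k) = n+g+δ gives 0.37·k^(0.37−1) = 0.07, hence k_gold = (0.37/0.07)^(1/0.63) ≈ 14.0535.
y_gold = 14.0535^0.37 ≈ 2.6588, c_gold = y_gold − 0.07·k_gold ≈ 1.6750.
Gain: Δc = 1.6750 − 1.1097 ≈ 0.5653.

Δc ≈ 0.57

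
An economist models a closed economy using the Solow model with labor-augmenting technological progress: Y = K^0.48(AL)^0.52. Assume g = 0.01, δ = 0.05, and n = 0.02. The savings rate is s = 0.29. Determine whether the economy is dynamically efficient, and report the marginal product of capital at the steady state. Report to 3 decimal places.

Break-even investment rate: n + g + δ = 0.02 + 0.01 + 0.05 = 0.08.
Steady-state k*: s·k^0.48 = 0.08·k gives k* = (0.29/0.08)^(1/0.52) ≈ 11.9012.
MPK = 0.48·11.9012^(-0.52) ≈ 0.1324.
MPK > n+g+δ = 0.08, so the economy is dynamically efficient (under-saving).

dynamically efficient; MPK ≈ 0.132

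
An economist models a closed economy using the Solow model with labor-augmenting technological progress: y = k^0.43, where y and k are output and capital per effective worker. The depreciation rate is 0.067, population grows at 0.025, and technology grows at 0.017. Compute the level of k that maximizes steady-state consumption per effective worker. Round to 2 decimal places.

Break-even investment rate: n + g + δ = 0.025 + 0.017 + 0.067 = 0.109.
Maximizing c = f(k) − (n+g+δ)·k gives f'(k) = n+g+δ, i.e. 0.43·k^(0.43−1) = 0.109, so k_gold = (0.43/0.109)^(1/0.57) ≈ 11.1093.

k_gold ≈ 11.11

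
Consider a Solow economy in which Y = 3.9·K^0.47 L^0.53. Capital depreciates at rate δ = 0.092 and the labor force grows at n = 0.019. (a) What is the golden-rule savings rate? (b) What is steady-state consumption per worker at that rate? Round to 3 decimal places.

(a) s_gold = 0.470; (b) c_gold ≈ 24.849

Capital per worker breaks even when investment replaces (n + δ)·k; here n + δ = 0.111.
For Cobb-Douglas, s_gold equals capital's share: s_gold = 0.47.
Maximizing c = f(k) − (n+δ)·k gives f'(k) = n+δ, i.e. 0.47·3.9·k^(0.47−1) = 0.111, so k_gold = (0.47·3.9/0.111)^(1/0.53) ≈ 198.5228.
y_gold = 3.9·198.5228^0.47 ≈ 46.8852; c_gold = (1−0.47)·y_gold ≈ 24.8491.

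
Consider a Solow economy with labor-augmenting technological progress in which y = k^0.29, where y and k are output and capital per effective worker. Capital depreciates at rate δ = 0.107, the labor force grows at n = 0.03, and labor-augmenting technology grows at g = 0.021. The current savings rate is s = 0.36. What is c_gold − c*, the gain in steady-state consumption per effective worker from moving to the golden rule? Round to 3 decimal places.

Δc ≈ 0.014

Break-even investment rate: n + g + δ = 0.03 + 0.021 + 0.107 = 0.158.
Current steady state (s = 0.36): k* = (0.36/0.158)^(1/0.71) ≈ 3.1895, y* = 3.1895^0.29 ≈ 1.3998, c* = (1−0.36)·1.3998 ≈ 0.8959.
Golden rule sets MPK = n+g+δ: 0.29·k^(0.29−1) = 0.158, so k_gold = (0.29/0.158)^(1/0.71) ≈ 2.3522.
y_gold = 2.3522^0.29 ≈ 1.2815, c_gold = y_gold − 0.158·k_gold ≈ 0.9099.
Gain: Δc = 0.9099 − 0.8959 ≈ 0.0140.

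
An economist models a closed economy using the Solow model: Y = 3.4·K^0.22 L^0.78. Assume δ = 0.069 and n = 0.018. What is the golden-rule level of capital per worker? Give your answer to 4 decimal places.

k_gold ≈ 15.7734

Capital per worker breaks even when investment replaces (n + δ)·k; here n + δ = 0.087.
At the golden rule the marginal product of capital equals n+δ: 0.22·3.4·k^(0.22−1) = 0.087. Solving, k_gold = (0.22·3.4/0.087)^(1/0.78) ≈ 15.7734.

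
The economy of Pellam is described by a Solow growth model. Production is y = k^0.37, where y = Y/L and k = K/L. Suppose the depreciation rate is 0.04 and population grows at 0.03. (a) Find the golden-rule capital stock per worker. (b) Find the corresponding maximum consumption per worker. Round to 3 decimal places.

(a) k_gold ≈ 14.053; (b) c_gold ≈ 1.675

Capital per worker breaks even when investment replaces (n + δ)·k; here n + δ = 0.07.
Setting f'(k) = n+δ gives 0.37·k^(0.37−1) = 0.07, hence k_gold = (0.37/0.07)^(1/0.63) ≈ 14.0535.
y_gold = 14.0535^0.37 ≈ 2.6588; c_gold = y_gold − 0.07·k_gold ≈ 1.6750.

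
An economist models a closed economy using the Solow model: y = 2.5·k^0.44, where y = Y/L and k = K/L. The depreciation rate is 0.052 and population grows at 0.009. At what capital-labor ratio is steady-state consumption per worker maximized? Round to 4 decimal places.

Capital per worker breaks even when investment replaces (n + δ)·k; here n + δ = 0.061.
Golden rule sets MPK = n+δ: 0.44·2.5·k^(0.44−1) = 0.061, so k_gold = (0.44·2.5/0.061)^(1/0.56) ≈ 174.9723.

k_gold ≈ 174.9723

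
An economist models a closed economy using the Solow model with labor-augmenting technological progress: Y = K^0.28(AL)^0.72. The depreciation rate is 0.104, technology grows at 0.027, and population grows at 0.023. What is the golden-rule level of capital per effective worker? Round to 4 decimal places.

Break-even investment rate: n + g + δ = 0.023 + 0.027 + 0.104 = 0.154.
At the golden rule the marginal product of capital equals n+g+δ: 0.28·k^(0.28−1) = 0.154. Solving, k_gold = (0.28/0.154)^(1/0.72) ≈ 2.2941.

k_gold ≈ 2.2941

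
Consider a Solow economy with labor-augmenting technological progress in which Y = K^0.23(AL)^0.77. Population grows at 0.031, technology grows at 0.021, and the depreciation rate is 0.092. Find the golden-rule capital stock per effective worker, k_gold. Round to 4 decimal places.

n + g + δ = 0.031 + 0.021 + 0.092 = 0.144.
Setting f'(k) = n+g+δ gives 0.23·k^(0.23−1) = 0.144, hence k_gold = (0.23/0.144)^(1/0.77) ≈ 1.8370.

k_gold ≈ 1.8370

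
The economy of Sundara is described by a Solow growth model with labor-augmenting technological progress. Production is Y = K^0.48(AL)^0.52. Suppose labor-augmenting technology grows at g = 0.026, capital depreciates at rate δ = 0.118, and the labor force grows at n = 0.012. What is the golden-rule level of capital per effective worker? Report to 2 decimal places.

Capital per effective worker breaks even when investment replaces (n + g + δ)·k; here n + g + δ = 0.156.
Setting f'(k) = n+g+δ gives 0.48·k^(0.48−1) = 0.156, hence k_gold = (0.48/0.156)^(1/0.52) ≈ 8.6833.

k_gold ≈ 8.68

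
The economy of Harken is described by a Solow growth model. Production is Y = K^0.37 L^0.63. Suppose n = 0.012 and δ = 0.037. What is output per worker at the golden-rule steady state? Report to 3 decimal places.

y_gold ≈ 3.278

Capital per worker breaks even when investment replaces (n + δ)·k; here n + δ = 0.049.
At the golden rule the marginal product of capital equals n+δ: 0.37·k^(0.37−1) = 0.049. Solving, k_gold = (0.37/0.049)^(1/0.63) ≈ 24.7548.
Output: y_gold = k_gold^0.37 = 24.7548^0.37 ≈ 3.2783.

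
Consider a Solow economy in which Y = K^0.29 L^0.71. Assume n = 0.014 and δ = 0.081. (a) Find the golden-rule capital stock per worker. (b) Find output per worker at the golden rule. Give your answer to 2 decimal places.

(a) k_gold ≈ 4.82; (b) y_gold ≈ 1.58

n + δ = 0.014 + 0.081 = 0.095.
At the golden rule the marginal product of capital equals n+δ: 0.29·k^(0.29−1) = 0.095. Solving, k_gold = (0.29/0.095)^(1/0.71) ≈ 4.8155.
y_gold = 4.8155^0.29 ≈ 1.5775.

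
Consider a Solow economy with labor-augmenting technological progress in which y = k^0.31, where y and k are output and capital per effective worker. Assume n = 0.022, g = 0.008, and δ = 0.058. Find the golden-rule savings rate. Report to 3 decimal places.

n + g + δ = 0.022 + 0.008 + 0.058 = 0.088.
At the golden rule MPK = n+g+δ, and in any Cobb-Douglas steady state s = (n+g+δ)·k/y = MPK·k/y = capital's share 0.31.

s_gold = 0.310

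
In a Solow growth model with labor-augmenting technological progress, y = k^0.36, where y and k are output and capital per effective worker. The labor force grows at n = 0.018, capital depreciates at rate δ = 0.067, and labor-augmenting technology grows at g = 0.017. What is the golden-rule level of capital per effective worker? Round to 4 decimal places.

k_gold ≈ 7.1744

n + g + δ = 0.018 + 0.017 + 0.067 = 0.102.
At the golden rule the marginal product of capital equals n+g+δ: 0.36·k^(0.36−1) = 0.102. Solving, k_gold = (0.36/0.102)^(1/0.64) ≈ 7.1744.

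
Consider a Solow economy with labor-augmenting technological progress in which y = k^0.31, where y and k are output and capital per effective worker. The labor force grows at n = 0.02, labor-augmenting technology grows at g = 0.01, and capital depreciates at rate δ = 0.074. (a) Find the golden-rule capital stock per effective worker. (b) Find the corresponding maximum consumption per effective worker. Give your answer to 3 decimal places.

The effective depreciation rate is n + g + δ = 0.02 + 0.01 + 0.074 = 0.104.
Setting f'(k) = n+g+δ gives 0.31·k^(0.31−1) = 0.104, hence k_gold = (0.31/0.104)^(1/0.69) ≈ 4.8689.
y_gold = 4.8689^0.31 ≈ 1.6334; c_gold = y_gold − 0.104·k_gold ≈ 1.1271.

(a) k_gold ≈ 4.869; (b) c_gold ≈ 1.127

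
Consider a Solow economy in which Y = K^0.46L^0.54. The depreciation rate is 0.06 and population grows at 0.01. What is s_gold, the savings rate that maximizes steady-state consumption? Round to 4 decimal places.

The effective depreciation rate is n + δ = 0.01 + 0.06 = 0.07.
At the golden rule MPK = n+δ, and in any Cobb-Douglas steady state s = (n+δ)·k/y = MPK·k/y = capital's share 0.46.

s_gold = 0.4600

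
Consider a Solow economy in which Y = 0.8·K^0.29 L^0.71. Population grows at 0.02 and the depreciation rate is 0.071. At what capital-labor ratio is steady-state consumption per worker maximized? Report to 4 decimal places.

k_gold ≈ 3.7365

The effective depreciation rate is n + δ = 0.02 + 0.071 = 0.091.
Golden rule sets MPK = n+δ: 0.29·0.8·k^(0.29−1) = 0.091, so k_gold = (0.29·0.8/0.091)^(1/0.71) ≈ 3.7365.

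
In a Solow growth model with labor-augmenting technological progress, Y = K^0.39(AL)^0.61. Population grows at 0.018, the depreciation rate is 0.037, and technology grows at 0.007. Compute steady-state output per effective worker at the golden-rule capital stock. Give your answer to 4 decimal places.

y_gold ≈ 3.2406

Capital per effective worker breaks even when investment replaces (n + g + δ)·k; here n + g + δ = 0.062.
Maximizing c = f(k) − (n+g+δ)·k gives f'(k) = n+g+δ, i.e. 0.39·k^(0.39−1) = 0.062, so k_gold = (0.39/0.062)^(1/0.61) ≈ 20.3845.
Output: y_gold = k_gold^0.39 = 20.3845^0.39 ≈ 3.2406.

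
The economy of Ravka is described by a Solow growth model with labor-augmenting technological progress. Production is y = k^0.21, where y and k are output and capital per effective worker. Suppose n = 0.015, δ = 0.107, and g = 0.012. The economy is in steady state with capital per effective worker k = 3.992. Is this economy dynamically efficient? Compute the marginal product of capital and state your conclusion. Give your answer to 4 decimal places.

The effective depreciation rate is n + g + δ = 0.015 + 0.012 + 0.107 = 0.134.
MPK = 0.21·k^(0.21−1) = 0.21·3.992^(-0.79) ≈ 0.0704.
MPK < 0.134, so the economy is dynamically inefficient (over-saving).

dynamically inefficient; MPK ≈ 0.0704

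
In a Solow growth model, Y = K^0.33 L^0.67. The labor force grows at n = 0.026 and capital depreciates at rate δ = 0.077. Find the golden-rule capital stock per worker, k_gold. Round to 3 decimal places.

Break-even investment rate: n + δ = 0.026 + 0.077 = 0.103.
Setting f'(k) = n+δ gives 0.33·k^(0.33−1) = 0.103, hence k_gold = (0.33/0.103)^(1/0.67) ≈ 5.6851.

k_gold ≈ 5.685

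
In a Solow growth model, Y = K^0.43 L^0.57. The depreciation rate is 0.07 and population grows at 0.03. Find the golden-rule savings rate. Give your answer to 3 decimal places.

s_gold = 0.430

Capital per worker breaks even when investment replaces (n + δ)·k; here n + δ = 0.1.
At the golden rule MPK = n+δ, and in any Cobb-Douglas steady state s = (n+δ)·k/y = MPK·k/y = capital's share 0.43.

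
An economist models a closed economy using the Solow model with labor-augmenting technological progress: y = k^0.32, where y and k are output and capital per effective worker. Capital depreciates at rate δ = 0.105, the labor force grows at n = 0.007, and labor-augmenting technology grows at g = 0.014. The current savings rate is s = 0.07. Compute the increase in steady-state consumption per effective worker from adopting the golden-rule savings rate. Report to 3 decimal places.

Δc ≈ 0.349

n + g + δ = 0.007 + 0.014 + 0.105 = 0.126.
Current steady state (s = 0.07): k* = (0.07/0.126)^(1/0.68) ≈ 0.4213, y* = 0.4213^0.32 ≈ 0.7584, c* = (1−0.07)·0.7584 ≈ 0.7053.
At the golden rule the marginal product of capital equals n+g+δ: 0.32·k^(0.32−1) = 0.126. Solving, k_gold = (0.32/0.126)^(1/0.68) ≈ 3.9379.
y_gold = 3.9379^0.32 ≈ 1.5505, c_gold = y_gold − 0.126·k_gold ≈ 1.0544.
Gain: Δc = 1.0544 − 0.7053 ≈ 0.3491.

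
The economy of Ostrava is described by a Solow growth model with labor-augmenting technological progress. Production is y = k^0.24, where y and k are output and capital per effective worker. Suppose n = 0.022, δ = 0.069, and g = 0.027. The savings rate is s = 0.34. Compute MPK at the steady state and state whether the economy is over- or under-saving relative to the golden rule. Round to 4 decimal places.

over-saving; MPK ≈ 0.0833

The effective depreciation rate is n + g + δ = 0.022 + 0.027 + 0.069 = 0.118.
Steady-state k*: s·k^0.24 = 0.118·k gives k* = (0.34/0.118)^(1/0.76) ≈ 4.0247.
MPK = 0.24·4.0247^(-0.76) ≈ 0.0833.
MPK < n+g+δ = 0.118, so the economy is dynamically inefficient (over-saving).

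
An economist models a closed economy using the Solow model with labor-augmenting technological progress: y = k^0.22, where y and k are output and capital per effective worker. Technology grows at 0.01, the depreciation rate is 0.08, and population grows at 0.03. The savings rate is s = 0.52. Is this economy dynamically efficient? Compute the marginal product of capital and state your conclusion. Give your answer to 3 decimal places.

The effective depreciation rate is n + g + δ = 0.03 + 0.01 + 0.08 = 0.12.
Steady-state k*: s·k^0.22 = 0.12·k gives k* = (0.52/0.12)^(1/0.78) ≈ 6.5530.
MPK = 0.22·6.5530^(-0.78) ≈ 0.0508.
MPK < n+g+δ = 0.12, so the economy is dynamically inefficient (over-saving).

dynamically inefficient; MPK ≈ 0.051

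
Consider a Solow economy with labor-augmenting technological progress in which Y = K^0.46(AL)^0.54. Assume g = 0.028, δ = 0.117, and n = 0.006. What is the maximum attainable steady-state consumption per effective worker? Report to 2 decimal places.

c_gold ≈ 1.39

Break-even investment rate: n + g + δ = 0.006 + 0.028 + 0.117 = 0.151.
At the golden rule the marginal product of capital equals n+g+δ: 0.46·k^(0.46−1) = 0.151. Solving, k_gold = (0.46/0.151)^(1/0.54) ≈ 7.8685.
y_gold = 7.8685^0.46 ≈ 2.5829.
c_gold = y_gold − (n+g+δ)·k_gold = 2.5829 − 0.151·7.8685 ≈ 1.3948.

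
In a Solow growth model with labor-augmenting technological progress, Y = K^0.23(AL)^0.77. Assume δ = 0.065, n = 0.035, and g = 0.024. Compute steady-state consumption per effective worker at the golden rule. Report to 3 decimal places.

c_gold ≈ 0.926

Capital per effective worker breaks even when investment replaces (n + g + δ)·k; here n + g + δ = 0.124.
Maximizing c = f(k) − (n+g+δ)·k gives f'(k) = n+g+δ, i.e. 0.23·k^(0.23−1) = 0.124, so k_gold = (0.23/0.124)^(1/0.77) ≈ 2.2307.
y_gold = 2.2307^0.23 ≈ 1.2027.
c_gold = y_gold − (n+g+δ)·k_gold = 1.2027 − 0.124·2.2307 ≈ 0.9260.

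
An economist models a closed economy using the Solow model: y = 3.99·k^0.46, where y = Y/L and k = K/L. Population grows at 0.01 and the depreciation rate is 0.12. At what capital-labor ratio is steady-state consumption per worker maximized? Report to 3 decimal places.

k_gold ≈ 134.659

Break-even investment rate: n + δ = 0.01 + 0.12 = 0.13.
Setting f'(k) = n+δ gives 0.46·3.99·k^(0.46−1) = 0.13, hence k_gold = (0.46·3.99/0.13)^(1/0.54) ≈ 134.6592.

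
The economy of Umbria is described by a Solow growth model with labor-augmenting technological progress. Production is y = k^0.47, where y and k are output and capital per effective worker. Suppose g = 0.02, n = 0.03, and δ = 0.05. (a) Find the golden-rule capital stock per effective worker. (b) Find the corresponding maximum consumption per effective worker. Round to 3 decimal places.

(a) k_gold ≈ 18.540; (b) c_gold ≈ 2.091

Capital per effective worker breaks even when investment replaces (n + g + δ)·k; here n + g + δ = 0.1.
Maximizing c = f(k) − (n+g+δ)·k gives f'(k) = n+g+δ, i.e. 0.47·k^(0.47−1) = 0.1, so k_gold = (0.47/0.1)^(1/0.53) ≈ 18.5400.
y_gold = 18.5400^0.47 ≈ 3.9447; c_gold = y_gold − 0.1·k_gold ≈ 2.0907.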